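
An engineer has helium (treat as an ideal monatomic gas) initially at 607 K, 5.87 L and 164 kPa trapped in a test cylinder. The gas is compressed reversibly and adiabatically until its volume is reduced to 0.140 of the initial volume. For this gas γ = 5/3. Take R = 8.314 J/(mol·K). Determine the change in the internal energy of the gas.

3910 J

n = P₁V₁/(RT₁) = 164×5.87/(8.314×607) = 0.191 mol.
Adiabatic: TV^(γ−1) = const ⇒ T₂ = 607×(7.14)^0.667 = 2250 K; PV^γ = const ⇒ P₂ = 4340 kPa.
For an ideal gas ΔU = nCvΔT with Cv = (3/2)R = 12.5 J/(mol·K).
ΔU = 0.191×12.5×(2250−607) = 3910 J.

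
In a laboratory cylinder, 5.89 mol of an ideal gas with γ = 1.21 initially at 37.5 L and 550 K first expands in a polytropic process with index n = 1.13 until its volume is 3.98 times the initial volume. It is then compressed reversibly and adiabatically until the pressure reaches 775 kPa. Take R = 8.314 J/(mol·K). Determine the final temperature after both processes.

611 K

P₁ = nRT₁/V₁ = 5.89×8.314×550/37.5 = 718 kPa.
Step 1 — Polytropic n=1.13: T₂ = T₁(V₁/V₂)^(n−1) = 550×(0.251)^0.13 = 460 K; P₂ = P₁(V₁/V₂)^n = 151 kPa.
W = (P₁V₁−P₂V₂)/(n−1) = (718×37.5−151×149)/0.13 = 34100 J.
ΔU = nCvΔT = 5.89×39.6×(460−550) = -21100 J.
Q = ΔU + W = 13000 J.
State after step 1: P = 151 kPa, V = 149 L, T = 460 K.
Step 2 — Adiabatic: T₂/T₁ = (P₂/P₁)^((γ−1)/γ) ⇒ T₂ = 460×(5.14)^0.174 = 611 K; V₂ = 38.6 L.
ΔU = nCvΔT = 5.89×39.6×(611−460) = 35200 J.
Q = 0 for an adiabatic process, so W = −ΔU = -35200 J.
Net over both steps: W = -1160 J, Q = 13000 J, ΔU = 14100 J.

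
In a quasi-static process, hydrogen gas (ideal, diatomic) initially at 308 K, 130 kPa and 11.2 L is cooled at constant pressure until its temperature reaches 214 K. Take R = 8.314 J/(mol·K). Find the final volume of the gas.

7.78 L

Isobaric: P stays 130 kPa; V/T = const ⇒ T₂ = 214 K, V₂ = 7.78 L.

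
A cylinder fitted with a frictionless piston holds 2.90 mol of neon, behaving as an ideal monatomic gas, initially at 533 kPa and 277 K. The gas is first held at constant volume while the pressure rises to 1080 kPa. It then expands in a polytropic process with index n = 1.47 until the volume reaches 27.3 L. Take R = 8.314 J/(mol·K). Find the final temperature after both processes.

V₁ = nRT₁/P₁ = 2.90×8.314×277/533 = 12.5 L.
Step 1 — Isochoric: V stays 12.5 L; P/T = const ⇒ T₂ = 561 K, P₂ = 1080 kPa.
W = 0 (no volume change).
ΔU = nCvΔT = 2.90×12.5×(561−277) = 10300 J.
Q = ΔU = 10300 J.
State after step 1: P = 1080 kPa, V = 12.5 L, T = 561 K.
Step 2 — Polytropic n=1.47: T₂ = T₁(V₁/V₂)^(n−1) = 561×(0.459)^0.47 = 389 K; P₂ = P₁(V₁/V₂)^n = 344 kPa.
W = (P₁V₁−P₂V₂)/(n−1) = (1080×12.5−344×27.3)/0.47 = 8830 J.
ΔU = nCvΔT = 2.90×12.5×(389−561) = -6220 J.
Q = ΔU + W = 2600 J.
Net over both steps: W = 8830 J, Q = 12900 J, ΔU = 4060 J.

389 K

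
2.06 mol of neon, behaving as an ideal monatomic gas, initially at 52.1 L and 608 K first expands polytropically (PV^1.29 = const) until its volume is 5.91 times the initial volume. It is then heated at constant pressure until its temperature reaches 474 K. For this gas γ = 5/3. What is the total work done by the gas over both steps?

P₁ = nRT₁/V₁ = 2.06×8.314×608/52.1 = 200 kPa.
Step 1 — Polytropic n=1.29: T₂ = T₁(V₁/V₂)^(n−1) = 608×(0.169)^0.29 = 363 K; P₂ = P₁(V₁/V₂)^n = 20.2 kPa.
W = (P₁V₁−P₂V₂)/(n−1) = (200×52.1−20.2×308)/0.29 = 14500 J.
ΔU = nCvΔT = 2.06×12.5×(363−608) = -6290 J.
Q = ΔU + W = 8170 J.
State after step 1: P = 20.2 kPa, V = 308 L, T = 363 K.
Step 2 — Isobaric: P stays 20.2 kPa; V/T = const ⇒ T₂ = 474 K, V₂ = 402 L.
W = PΔV = 20.2×(402−308) kPa·L = 1900 J.
ΔU = nCvΔT = 2.06×12.5×(474−363) = 2850 J.
Q = ΔU + W = nCpΔT = 4740 J.
Net over both steps: W = 16400 J, Q = 12900 J, ΔU = -3440 J.

16400 J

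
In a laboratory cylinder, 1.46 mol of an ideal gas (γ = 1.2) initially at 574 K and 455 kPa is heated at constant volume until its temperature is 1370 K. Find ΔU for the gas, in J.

48300 J

V₁ = nRT₁/P₁ = 1.46×8.314×574/455 = 15.3 L.
Isochoric: V stays 15.3 L; P/T = const ⇒ T₂ = 1370 K, P₂ = 1090 kPa.
For an ideal gas ΔU = nCvΔT with Cv = R/(γ−1) = 41.6 J/(mol·K).
ΔU = 1.46×41.6×(1370−574) = 48300 J.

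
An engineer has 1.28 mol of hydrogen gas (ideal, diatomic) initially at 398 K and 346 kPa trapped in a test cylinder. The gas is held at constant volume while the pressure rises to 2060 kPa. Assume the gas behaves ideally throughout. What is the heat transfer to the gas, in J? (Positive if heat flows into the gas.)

52500 J

V₁ = nRT₁/P₁ = 1.28×8.314×398/346 = 12.2 L.
Isochoric: V stays 12.2 L; P/T = const ⇒ T₂ = 2370 K, P₂ = 2060 kPa.
W = 0 (no volume change).
ΔU = nCvΔT = 1.28×20.8×(2370−398) = 52500 J.
Q = ΔU = 52500 J.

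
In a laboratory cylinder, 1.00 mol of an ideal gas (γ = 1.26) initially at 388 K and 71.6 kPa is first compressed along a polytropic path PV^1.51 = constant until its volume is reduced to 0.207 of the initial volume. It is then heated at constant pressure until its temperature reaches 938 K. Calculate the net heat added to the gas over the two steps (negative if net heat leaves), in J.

10400 J

V₁ = nRT₁/P₁ = 1.00×8.314×388/71.6 = 45.1 L.
Step 1 — Polytropic n=1.51: T₂ = T₁(V₁/V₂)^(n−1) = 388×(4.83)^0.51 = 866 K; P₂ = P₁(V₁/V₂)^n = 772 kPa.
W = (P₁V₁−P₂V₂)/(n−1) = (71.6×45.1−772×9.33)/0.51 = -7800 J.
ΔU = nCvΔT = 1.00×32.0×(866−388) = 15300 J.
Q = ΔU + W = 7500 J.
State after step 1: P = 772 kPa, V = 9.33 L, T = 866 K.
Step 2 — Isobaric: P stays 772 kPa; V/T = const ⇒ T₂ = 938 K, V₂ = 10.1 L.
W = PΔV = 772×(10.1−9.33) kPa·L = 596 J.
ΔU = nCvΔT = 1.00×32.0×(938−866) = 2290 J.
Q = ΔU + W = nCpΔT = 2890 J.
Net over both steps: W = -7200 J, Q = 10400 J, ΔU = 17600 J.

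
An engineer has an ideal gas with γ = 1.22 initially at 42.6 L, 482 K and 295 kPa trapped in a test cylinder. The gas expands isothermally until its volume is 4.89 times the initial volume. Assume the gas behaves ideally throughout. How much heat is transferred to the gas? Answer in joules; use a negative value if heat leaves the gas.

19900 J

n = P₁V₁/(RT₁) = 295×42.6/(8.314×482) = 3.14 mol.
Isothermal: T stays 482 K; PV = const ⇒ V₂ = 208 L, P₂ = 60.3 kPa.
ΔU = 0 (ideal gas, T constant).
W = nRT ln(V₂/V₁) = 3.14×8.314×482×ln(4.89) = 19900 J.
Q = ΔU + W = 19900 J.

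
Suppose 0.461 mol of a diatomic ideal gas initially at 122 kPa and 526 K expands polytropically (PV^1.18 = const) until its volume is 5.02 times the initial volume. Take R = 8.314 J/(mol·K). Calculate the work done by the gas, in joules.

V₁ = nRT₁/P₁ = 0.461×8.314×526/122 = 16.5 L.
Polytropic n=1.18: T₂ = T₁(V₁/V₂)^(n−1) = 526×(0.199)^0.18 = 393 K; P₂ = P₁(V₁/V₂)^n = 18.2 kPa.
W = (P₁V₁−P₂V₂)/(n−1) = (122×16.5−18.2×83.0)/0.18 = 2820 J.

2820 J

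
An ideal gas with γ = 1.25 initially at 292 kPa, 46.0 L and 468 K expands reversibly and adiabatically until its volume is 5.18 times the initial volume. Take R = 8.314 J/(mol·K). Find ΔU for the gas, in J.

-18100 J

n = P₁V₁/(RT₁) = 292×46.0/(8.314×468) = 3.45 mol.
Adiabatic: TV^(γ−1) = const ⇒ T₂ = 468×(0.193)^0.250 = 310 K; PV^γ = const ⇒ P₂ = 37.4 kPa.
For an ideal gas ΔU = nCvΔT with Cv = R/(γ−1) = 33.3 J/(mol·K).
ΔU = 3.45×33.3×(310−468) = -18100 J.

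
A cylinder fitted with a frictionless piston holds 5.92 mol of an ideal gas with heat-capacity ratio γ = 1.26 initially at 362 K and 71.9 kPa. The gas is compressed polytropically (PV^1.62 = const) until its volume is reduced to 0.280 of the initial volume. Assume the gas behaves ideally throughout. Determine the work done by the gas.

-34500 J

V₁ = nRT₁/P₁ = 5.92×8.314×362/71.9 = 248 L.
Polytropic n=1.62: T₂ = T₁(V₁/V₂)^(n−1) = 362×(3.57)^0.62 = 797 K; P₂ = P₁(V₁/V₂)^n = 565 kPa.
W = (P₁V₁−P₂V₂)/(n−1) = (71.9×248−565×69.4)/0.62 = -34500 J.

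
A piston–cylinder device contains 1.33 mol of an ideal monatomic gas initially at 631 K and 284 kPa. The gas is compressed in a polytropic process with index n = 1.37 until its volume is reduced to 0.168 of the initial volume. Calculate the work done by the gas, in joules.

V₁ = nRT₁/P₁ = 1.33×8.314×631/284 = 24.6 L.
Polytropic n=1.37: T₂ = T₁(V₁/V₂)^(n−1) = 631×(5.95)^0.37 = 1220 K; P₂ = P₁(V₁/V₂)^n = 3270 kPa.
W = (P₁V₁−P₂V₂)/(n−1) = (284×24.6−3270×4.13)/0.37 = -17600 J.

-17600 J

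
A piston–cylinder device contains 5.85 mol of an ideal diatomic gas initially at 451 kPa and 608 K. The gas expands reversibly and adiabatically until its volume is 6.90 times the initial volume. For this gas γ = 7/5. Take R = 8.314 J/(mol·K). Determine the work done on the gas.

-39800 J

V₁ = nRT₁/P₁ = 5.85×8.314×608/451 = 65.6 L.
Adiabatic: TV^(γ−1) = const ⇒ T₂ = 608×(0.145)^0.400 = 281 K; PV^γ = const ⇒ P₂ = 30.2 kPa.
ΔU = nCvΔT = 5.85×20.8×(281−608) = -39800 J.
Q = 0 for an adiabatic process, so W = −ΔU = 39800 J.
Work done on the gas = −W_by = -39800 J.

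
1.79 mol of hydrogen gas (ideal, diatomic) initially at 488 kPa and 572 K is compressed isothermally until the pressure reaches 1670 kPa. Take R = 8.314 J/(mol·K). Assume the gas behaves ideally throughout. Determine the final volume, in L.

V₁ = nRT₁/P₁ = 1.79×8.314×572/488 = 17.4 L.
Isothermal: T stays 572 K; PV = const ⇒ V₂ = 5.10 L, P₂ = 1670 kPa.

5.10 L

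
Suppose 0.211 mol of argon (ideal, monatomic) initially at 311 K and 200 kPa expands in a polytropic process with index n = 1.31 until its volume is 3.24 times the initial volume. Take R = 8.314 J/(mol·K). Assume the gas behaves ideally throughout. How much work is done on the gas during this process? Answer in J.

-537 J

V₁ = nRT₁/P₁ = 0.211×8.314×311/200 = 2.73 L.
Polytropic n=1.31: T₂ = T₁(V₁/V₂)^(n−1) = 311×(0.309)^0.31 = 216 K; P₂ = P₁(V₁/V₂)^n = 42.9 kPa.
W = (P₁V₁−P₂V₂)/(n−1) = (200×2.73−42.9×8.84)/0.31 = 537 J.
Work done on the gas = −W_by = -537 J.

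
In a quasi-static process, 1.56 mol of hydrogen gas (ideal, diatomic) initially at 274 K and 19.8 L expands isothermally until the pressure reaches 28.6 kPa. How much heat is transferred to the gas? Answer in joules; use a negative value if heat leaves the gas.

6530 J

P₁ = nRT₁/V₁ = 1.56×8.314×274/19.8 = 179 kPa.
Isothermal: T stays 274 K; PV = const ⇒ V₂ = 124 L, P₂ = 28.6 kPa.
ΔU = 0 (ideal gas, T constant).
W = nRT ln(V₂/V₁) = 1.56×8.314×274×ln(6.28) = 6530 J.
Q = ΔU + W = 6530 J.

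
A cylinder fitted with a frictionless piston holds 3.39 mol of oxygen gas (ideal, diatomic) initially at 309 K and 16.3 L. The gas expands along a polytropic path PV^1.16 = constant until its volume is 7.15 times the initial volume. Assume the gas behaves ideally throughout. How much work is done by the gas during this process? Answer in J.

14700 J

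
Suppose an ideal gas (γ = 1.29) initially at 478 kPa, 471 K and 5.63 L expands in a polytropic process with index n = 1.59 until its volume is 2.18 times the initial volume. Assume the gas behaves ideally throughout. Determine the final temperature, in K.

297 K

Polytropic n=1.59: T₂ = T₁(V₁/V₂)^(n−1) = 471×(0.459)^0.59 = 297 K; P₂ = P₁(V₁/V₂)^n = 138 kPa.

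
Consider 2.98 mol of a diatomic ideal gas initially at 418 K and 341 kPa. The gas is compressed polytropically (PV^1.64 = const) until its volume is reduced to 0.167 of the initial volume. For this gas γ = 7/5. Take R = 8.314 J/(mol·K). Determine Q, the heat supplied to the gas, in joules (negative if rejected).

20800 J

V₁ = nRT₁/P₁ = 2.98×8.314×418/341 = 30.4 L.
Polytropic n=1.64: T₂ = T₁(V₁/V₂)^(n−1) = 418×(5.99)^0.64 = 1310 K; P₂ = P₁(V₁/V₂)^n = 6420 kPa.
W = (P₁V₁−P₂V₂)/(n−1) = (341×30.4−6420×5.07)/0.64 = -34700 J.
ΔU = nCvΔT = 2.98×20.8×(1310−418) = 55500 J.
Q = ΔU + W = 20800 J.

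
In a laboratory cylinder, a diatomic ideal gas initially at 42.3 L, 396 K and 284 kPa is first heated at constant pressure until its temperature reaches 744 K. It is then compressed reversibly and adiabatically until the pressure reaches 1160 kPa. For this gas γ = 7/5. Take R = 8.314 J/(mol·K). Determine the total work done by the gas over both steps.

-17400 J

n = P₁V₁/(RT₁) = 284×42.3/(8.314×396) = 3.65 mol.
Step 1 — Isobaric: P stays 284 kPa; V/T = const ⇒ T₂ = 744 K, V₂ = 79.5 L.
W = PΔV = 284×(79.5−42.3) kPa·L = 10600 J.
ΔU = nCvΔT = 3.65×20.8×(744−396) = 26400 J.
Q = ΔU + W = nCpΔT = 36900 J.
State after step 1: P = 284 kPa, V = 79.5 L, T = 744 K.
Step 2 — Adiabatic: T₂/T₁ = (P₂/P₁)^((γ−1)/γ) ⇒ T₂ = 744×(4.08)^0.286 = 1110 K; V₂ = 29.1 L.
ΔU = nCvΔT = 3.65×20.8×(1110−744) = 27900 J.
Q = 0 for an adiabatic process, so W = −ΔU = -27900 J.
Net over both steps: W = -17400 J, Q = 36900 J, ΔU = 54300 J.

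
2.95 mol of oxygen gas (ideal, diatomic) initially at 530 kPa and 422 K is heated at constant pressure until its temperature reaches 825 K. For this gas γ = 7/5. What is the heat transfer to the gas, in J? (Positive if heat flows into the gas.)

34600 J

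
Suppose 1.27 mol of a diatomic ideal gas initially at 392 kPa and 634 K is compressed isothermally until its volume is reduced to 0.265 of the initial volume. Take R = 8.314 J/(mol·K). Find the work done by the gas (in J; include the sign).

-8890 J

V₁ = nRT₁/P₁ = 1.27×8.314×634/392 = 17.1 L.
Isothermal: T stays 634 K; PV = const ⇒ V₂ = 4.53 L, P₂ = 1480 kPa.
W = nRT ln(V₂/V₁) = 1.27×8.314×634×ln(0.265) = -8890 J.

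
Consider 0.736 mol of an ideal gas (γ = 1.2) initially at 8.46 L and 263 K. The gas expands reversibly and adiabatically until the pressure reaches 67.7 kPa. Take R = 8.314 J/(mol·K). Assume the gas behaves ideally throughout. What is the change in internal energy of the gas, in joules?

P₁ = nRT₁/V₁ = 0.736×8.314×263/8.46 = 190 kPa.
Adiabatic: T₂/T₁ = (P₂/P₁)^((γ−1)/γ) ⇒ T₂ = 263×(0.356)^0.167 = 221 K; V₂ = 20.0 L.
For an ideal gas ΔU = nCvΔT with Cv = R/(γ−1) = 41.6 J/(mol·K).
ΔU = 0.736×41.6×(221−263) = -1270 J.

-1270 J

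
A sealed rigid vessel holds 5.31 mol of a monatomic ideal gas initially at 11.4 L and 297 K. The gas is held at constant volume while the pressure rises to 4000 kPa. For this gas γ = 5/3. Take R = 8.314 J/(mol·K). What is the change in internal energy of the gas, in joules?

P₁ = nRT₁/V₁ = 5.31×8.314×297/11.4 = 1150 kPa.
Isochoric: V stays 11.4 L; P/T = const ⇒ T₂ = 1030 K, P₂ = 4000 kPa.
For an ideal gas ΔU = nCvΔT with Cv = (3/2)R = 12.5 J/(mol·K).
ΔU = 5.31×12.5×(1030−297) = 48700 J.

48700 J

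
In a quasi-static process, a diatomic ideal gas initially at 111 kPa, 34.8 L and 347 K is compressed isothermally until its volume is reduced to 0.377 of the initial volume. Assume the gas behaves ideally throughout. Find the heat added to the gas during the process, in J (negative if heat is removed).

-3770 J

n = P₁V₁/(RT₁) = 111×34.8/(8.314×347) = 1.34 mol.
Isothermal: T stays 347 K; PV = const ⇒ V₂ = 13.1 L, P₂ = 294 kPa.
ΔU = 0 (ideal gas, T constant).
W = nRT ln(V₂/V₁) = 1.34×8.314×347×ln(0.377) = -3770 J.
Q = ΔU + W = -3770 J.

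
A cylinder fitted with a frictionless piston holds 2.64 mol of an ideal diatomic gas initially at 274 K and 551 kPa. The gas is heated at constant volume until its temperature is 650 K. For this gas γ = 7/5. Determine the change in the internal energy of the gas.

20600 J

V₁ = nRT₁/P₁ = 2.64×8.314×274/551 = 10.9 L.
Isochoric: V stays 10.9 L; P/T = const ⇒ T₂ = 650 K, P₂ = 1310 kPa.
For an ideal gas ΔU = nCvΔT with Cv = (5/2)R = 20.8 J/(mol·K).
ΔU = 2.64×20.8×(650−274) = 20600 J.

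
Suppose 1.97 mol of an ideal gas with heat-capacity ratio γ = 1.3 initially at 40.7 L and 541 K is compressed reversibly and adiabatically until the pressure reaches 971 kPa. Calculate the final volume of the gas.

P₁ = nRT₁/V₁ = 1.97×8.314×541/40.7 = 218 kPa.
Adiabatic: T₂/T₁ = (P₂/P₁)^((γ−1)/γ) ⇒ T₂ = 541×(4.46)^0.231 = 764 K; V₂ = 12.9 L.

12.9 L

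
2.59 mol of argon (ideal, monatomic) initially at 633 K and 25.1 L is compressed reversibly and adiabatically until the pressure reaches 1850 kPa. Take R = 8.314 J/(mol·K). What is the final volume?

12.0 L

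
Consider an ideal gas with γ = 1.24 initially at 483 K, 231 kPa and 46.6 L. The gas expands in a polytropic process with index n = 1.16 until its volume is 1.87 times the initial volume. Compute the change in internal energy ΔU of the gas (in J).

n = P₁V₁/(RT₁) = 231×46.6/(8.314×483) = 2.68 mol.
Polytropic n=1.16: T₂ = T₁(V₁/V₂)^(n−1) = 483×(0.535)^0.16 = 437 K; P₂ = P₁(V₁/V₂)^n = 112 kPa.
For an ideal gas ΔU = nCvΔT with Cv = R/(γ−1) = 34.6 J/(mol·K).
ΔU = 2.68×34.6×(437−483) = -4270 J.

-4270 J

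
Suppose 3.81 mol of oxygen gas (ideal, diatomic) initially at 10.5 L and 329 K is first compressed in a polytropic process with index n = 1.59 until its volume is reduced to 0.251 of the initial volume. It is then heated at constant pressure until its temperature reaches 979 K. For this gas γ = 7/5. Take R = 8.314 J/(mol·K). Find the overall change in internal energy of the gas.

51500 J

P₁ = nRT₁/V₁ = 3.81×8.314×329/10.5 = 993 kPa.
Step 1 — Polytropic n=1.59: T₂ = T₁(V₁/V₂)^(n−1) = 329×(3.98)^0.59 = 744 K; P₂ = P₁(V₁/V₂)^n = 8940 kPa.
W = (P₁V₁−P₂V₂)/(n−1) = (993×10.5−8940×2.64)/0.59 = -22300 J.
ΔU = nCvΔT = 3.81×20.8×(744−329) = 32800 J.
Q = ΔU + W = 10600 J.
State after step 1: P = 8940 kPa, V = 2.64 L, T = 744 K.
Step 2 — Isobaric: P stays 8940 kPa; V/T = const ⇒ T₂ = 979 K, V₂ = 3.47 L.
W = PΔV = 8940×(3.47−2.64) kPa·L = 7450 J.
ΔU = nCvΔT = 3.81×20.8×(979−744) = 18600 J.
Q = ΔU + W = nCpΔT = 26100 J.
Net over both steps: W = -14800 J, Q = 36700 J, ΔU = 51500 J.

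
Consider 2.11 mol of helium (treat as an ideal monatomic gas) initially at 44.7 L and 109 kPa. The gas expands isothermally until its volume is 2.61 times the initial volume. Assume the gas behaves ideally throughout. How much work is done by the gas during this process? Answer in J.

4670 J

T₁ = P₁V₁/(nR) = 109×44.7/(2.11×8.314) = 278 K.
Isothermal: T stays 278 K; PV = const ⇒ V₂ = 117 L, P₂ = 41.8 kPa.
W = nRT ln(V₂/V₁) = 2.11×8.314×278×ln(2.61) = 4670 J.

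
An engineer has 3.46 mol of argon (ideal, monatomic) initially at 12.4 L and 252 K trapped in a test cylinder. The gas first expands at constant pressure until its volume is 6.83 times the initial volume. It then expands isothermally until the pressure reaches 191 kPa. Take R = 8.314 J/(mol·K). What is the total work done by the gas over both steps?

P₁ = nRT₁/V₁ = 3.46×8.314×252/12.4 = 585 kPa.
Step 1 — Isobaric: P stays 585 kPa; V/T = const ⇒ T₂ = 1720 K, V₂ = 84.7 L.
W = PΔV = 585×(84.7−12.4) kPa·L = 42300 J.
ΔU = nCvΔT = 3.46×12.5×(1720−252) = 63400 J.
Q = ΔU + W = nCpΔT = 106000 J.
State after step 1: P = 585 kPa, V = 84.7 L, T = 1720 K.
Step 2 — Isothermal: T stays 1720 K; PV = const ⇒ V₂ = 259 L, P₂ = 191 kPa.
ΔU = 0 (ideal gas, T constant).
W = nRT ln(V₂/V₁) = 3.46×8.314×1720×ln(3.06) = 55400 J.
Q = ΔU + W = 55400 J.
Net over both steps: W = 97600 J, Q = 161000 J, ΔU = 63400 J.

97600 J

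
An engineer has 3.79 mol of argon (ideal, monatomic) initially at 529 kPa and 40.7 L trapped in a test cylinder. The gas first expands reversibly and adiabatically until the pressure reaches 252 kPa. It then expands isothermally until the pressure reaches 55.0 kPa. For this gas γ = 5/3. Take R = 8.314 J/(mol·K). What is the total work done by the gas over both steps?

32600 J

T₁ = P₁V₁/(nR) = 529×40.7/(3.79×8.314) = 683 K.
Step 1 — Adiabatic: T₂/T₁ = (P₂/P₁)^((γ−1)/γ) ⇒ T₂ = 683×(0.476)^0.400 = 508 K; V₂ = 63.5 L.
ΔU = nCvΔT = 3.79×12.5×(508−683) = -8290 J.
Q = 0 for an adiabatic process, so W = −ΔU = 8290 J.
State after step 1: P = 252 kPa, V = 63.5 L, T = 508 K.
Step 2 — Isothermal: T stays 508 K; PV = const ⇒ V₂ = 291 L, P₂ = 55.0 kPa.
ΔU = 0 (ideal gas, T constant).
W = nRT ln(V₂/V₁) = 3.79×8.314×508×ln(4.58) = 24400 J.
Q = ΔU + W = 24400 J.
Net over both steps: W = 32600 J, Q = 24400 J, ΔU = -8290 J.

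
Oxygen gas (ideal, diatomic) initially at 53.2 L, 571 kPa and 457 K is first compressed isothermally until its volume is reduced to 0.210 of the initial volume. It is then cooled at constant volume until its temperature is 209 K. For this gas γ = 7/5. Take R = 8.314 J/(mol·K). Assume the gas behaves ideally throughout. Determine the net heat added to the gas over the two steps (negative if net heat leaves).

-88600 J

n = P₁V₁/(RT₁) = 571×53.2/(8.314×457) = 8.00 mol.
Step 1 — Isothermal: T stays 457 K; PV = const ⇒ V₂ = 11.2 L, P₂ = 2720 kPa.
ΔU = 0 (ideal gas, T constant).
W = nRT ln(V₂/V₁) = 8.00×8.314×457×ln(0.210) = -47400 J.
Q = ΔU + W = -47400 J.
State after step 1: P = 2720 kPa, V = 11.2 L, T = 457 K.
Step 2 — Isochoric: V stays 11.2 L; P/T = const ⇒ T₂ = 209 K, P₂ = 1240 kPa.
W = 0 (no volume change).
ΔU = nCvΔT = 8.00×20.8×(209−457) = -41200 J.
Q = ΔU = -41200 J.
Net over both steps: W = -47400 J, Q = -88600 J, ΔU = -41200 J.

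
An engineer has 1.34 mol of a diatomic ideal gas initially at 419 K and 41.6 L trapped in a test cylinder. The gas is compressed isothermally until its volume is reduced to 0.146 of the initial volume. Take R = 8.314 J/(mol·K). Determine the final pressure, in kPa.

P₁ = nRT₁/V₁ = 1.34×8.314×419/41.6 = 112 kPa.
Isothermal: T stays 419 K; PV = const ⇒ V₂ = 6.07 L, P₂ = 769 kPa.

769 kPa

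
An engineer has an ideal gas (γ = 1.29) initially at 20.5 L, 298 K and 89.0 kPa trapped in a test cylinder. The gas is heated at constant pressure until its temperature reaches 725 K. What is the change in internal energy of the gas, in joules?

9010 J

n = P₁V₁/(RT₁) = 89.0×20.5/(8.314×298) = 0.736 mol.
Isobaric: P stays 89.0 kPa; V/T = const ⇒ T₂ = 725 K, V₂ = 49.9 L.
For an ideal gas ΔU = nCvΔT with Cv = R/(γ−1) = 28.7 J/(mol·K).
ΔU = 0.736×28.7×(725−298) = 9010 J.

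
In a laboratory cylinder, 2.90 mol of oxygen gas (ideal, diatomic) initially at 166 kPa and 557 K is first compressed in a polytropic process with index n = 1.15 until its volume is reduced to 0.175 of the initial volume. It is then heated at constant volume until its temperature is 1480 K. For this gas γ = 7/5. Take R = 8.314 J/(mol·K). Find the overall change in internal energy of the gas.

V₁ = nRT₁/P₁ = 2.90×8.314×557/166 = 80.9 L.
Step 1 — Polytropic n=1.15: T₂ = T₁(V₁/V₂)^(n−1) = 557×(5.71)^0.15 = 723 K; P₂ = P₁(V₁/V₂)^n = 1230 kPa.
W = (P₁V₁−P₂V₂)/(n−1) = (166×80.9−1230×14.2)/0.15 = -26800 J.
ΔU = nCvΔT = 2.90×20.8×(723−557) = 10000 J.
Q = ΔU + W = -16700 J.
State after step 1: P = 1230 kPa, V = 14.2 L, T = 723 K.
Step 2 — Isochoric: V stays 14.2 L; P/T = const ⇒ T₂ = 1480 K, P₂ = 2520 kPa.
W = 0 (no volume change).
ΔU = nCvΔT = 2.90×20.8×(1480−723) = 45600 J.
Q = ΔU = 45600 J.
Net over both steps: W = -26800 J, Q = 28900 J, ΔU = 55600 J.

55600 J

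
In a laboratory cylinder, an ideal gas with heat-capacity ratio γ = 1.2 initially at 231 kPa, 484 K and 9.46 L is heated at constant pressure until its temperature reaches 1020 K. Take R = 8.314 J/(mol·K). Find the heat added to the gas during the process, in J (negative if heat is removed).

14500 J

n = P₁V₁/(RT₁) = 231×9.46/(8.314×484) = 0.543 mol.
Isobaric: P stays 231 kPa; V/T = const ⇒ T₂ = 1020 K, V₂ = 19.9 L.
W = PΔV = 231×(19.9−9.46) kPa·L = 2420 J.
ΔU = nCvΔT = 0.543×41.6×(1020−484) = 12100 J.
Q = ΔU + W = nCpΔT = 14500 J.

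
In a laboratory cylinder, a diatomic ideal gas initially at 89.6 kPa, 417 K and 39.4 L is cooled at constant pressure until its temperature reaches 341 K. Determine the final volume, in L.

32.2 L

Isobaric: P stays 89.6 kPa; V/T = const ⇒ T₂ = 341 K, V₂ = 32.2 L.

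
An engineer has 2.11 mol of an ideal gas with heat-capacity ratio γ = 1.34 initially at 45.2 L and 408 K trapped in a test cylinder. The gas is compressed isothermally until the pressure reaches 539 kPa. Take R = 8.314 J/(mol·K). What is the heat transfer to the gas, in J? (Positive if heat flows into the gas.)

P₁ = nRT₁/V₁ = 2.11×8.314×408/45.2 = 158 kPa.
Isothermal: T stays 408 K; PV = const ⇒ V₂ = 13.3 L, P₂ = 539 kPa.
ΔU = 0 (ideal gas, T constant).
W = nRT ln(V₂/V₁) = 2.11×8.314×408×ln(0.294) = -8770 J.
Q = ΔU + W = -8770 J.

-8770 J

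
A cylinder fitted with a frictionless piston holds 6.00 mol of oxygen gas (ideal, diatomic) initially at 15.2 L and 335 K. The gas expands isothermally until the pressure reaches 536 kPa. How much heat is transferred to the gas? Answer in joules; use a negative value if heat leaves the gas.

P₁ = nRT₁/V₁ = 6.00×8.314×335/15.2 = 1100 kPa.
Isothermal: T stays 335 K; PV = const ⇒ V₂ = 31.2 L, P₂ = 536 kPa.
ΔU = 0 (ideal gas, T constant).
W = nRT ln(V₂/V₁) = 6.00×8.314×335×ln(2.05) = 12000 J.
Q = ΔU + W = 12000 J.

12000 J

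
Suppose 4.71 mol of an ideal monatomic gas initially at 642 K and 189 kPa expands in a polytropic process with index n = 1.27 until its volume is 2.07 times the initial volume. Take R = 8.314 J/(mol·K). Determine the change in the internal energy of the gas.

-6730 J

V₁ = nRT₁/P₁ = 4.71×8.314×642/189 = 133 L.
Polytropic n=1.27: T₂ = T₁(V₁/V₂)^(n−1) = 642×(0.483)^0.27 = 528 K; P₂ = P₁(V₁/V₂)^n = 75.0 kPa.
For an ideal gas ΔU = nCvΔT with Cv = (3/2)R = 12.5 J/(mol·K).
ΔU = 4.71×12.5×(528−642) = -6730 J.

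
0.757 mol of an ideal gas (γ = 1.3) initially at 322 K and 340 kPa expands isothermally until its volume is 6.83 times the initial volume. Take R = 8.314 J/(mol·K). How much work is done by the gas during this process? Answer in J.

3890 J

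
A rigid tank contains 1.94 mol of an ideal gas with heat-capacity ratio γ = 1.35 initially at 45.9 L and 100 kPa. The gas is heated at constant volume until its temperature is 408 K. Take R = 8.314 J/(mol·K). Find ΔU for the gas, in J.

5690 J

T₁ = P₁V₁/(nR) = 100×45.9/(1.94×8.314) = 285 K.
Isochoric: V stays 45.9 L; P/T = const ⇒ T₂ = 408 K, P₂ = 143 kPa.
For an ideal gas ΔU = nCvΔT with Cv = R/(γ−1) = 23.8 J/(mol·K).
ΔU = 1.94×23.8×(408−285) = 5690 J.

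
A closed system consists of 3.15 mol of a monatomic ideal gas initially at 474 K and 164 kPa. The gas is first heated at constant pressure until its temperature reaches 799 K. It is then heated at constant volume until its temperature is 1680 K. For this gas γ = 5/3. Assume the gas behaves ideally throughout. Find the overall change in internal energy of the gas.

47400 J

V₁ = nRT₁/P₁ = 3.15×8.314×474/164 = 75.7 L.
Step 1 — Isobaric: P stays 164 kPa; V/T = const ⇒ T₂ = 799 K, V₂ = 128 L.
W = PΔV = 164×(128−75.7) kPa·L = 8510 J.
ΔU = nCvΔT = 3.15×12.5×(799−474) = 12800 J.
Q = ΔU + W = nCpΔT = 21300 J.
State after step 1: P = 164 kPa, V = 128 L, T = 799 K.
Step 2 — Isochoric: V stays 128 L; P/T = const ⇒ T₂ = 1680 K, P₂ = 345 kPa.
W = 0 (no volume change).
ΔU = nCvΔT = 3.15×12.5×(1680−799) = 34600 J.
Q = ΔU = 34600 J.
Net over both steps: W = 8510 J, Q = 55900 J, ΔU = 47400 J.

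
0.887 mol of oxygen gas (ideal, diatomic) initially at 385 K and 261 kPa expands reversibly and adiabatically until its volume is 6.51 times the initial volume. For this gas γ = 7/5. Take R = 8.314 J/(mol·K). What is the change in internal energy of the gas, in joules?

-3740 J

V₁ = nRT₁/P₁ = 0.887×8.314×385/261 = 10.9 L.
Adiabatic: TV^(γ−1) = const ⇒ T₂ = 385×(0.154)^0.400 = 182 K; PV^γ = const ⇒ P₂ = 19.0 kPa.
For an ideal gas ΔU = nCvΔT with Cv = (5/2)R = 20.8 J/(mol·K).
ΔU = 0.887×20.8×(182−385) = -3740 J.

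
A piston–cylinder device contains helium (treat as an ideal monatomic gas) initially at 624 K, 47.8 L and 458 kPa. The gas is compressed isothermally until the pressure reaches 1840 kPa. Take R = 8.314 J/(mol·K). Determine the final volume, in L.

11.9 L

Isothermal: T stays 624 K; PV = const ⇒ V₂ = 11.9 L, P₂ = 1840 kPa.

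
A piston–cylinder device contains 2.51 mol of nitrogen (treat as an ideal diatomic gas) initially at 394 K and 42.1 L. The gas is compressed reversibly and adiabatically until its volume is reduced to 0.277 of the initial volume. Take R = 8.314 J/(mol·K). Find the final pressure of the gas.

P₁ = nRT₁/V₁ = 2.51×8.314×394/42.1 = 195 kPa.
Adiabatic: TV^(γ−1) = const ⇒ T₂ = 394×(3.61)^0.400 = 658 K; PV^γ = const ⇒ P₂ = 1180 kPa.

1180 kPa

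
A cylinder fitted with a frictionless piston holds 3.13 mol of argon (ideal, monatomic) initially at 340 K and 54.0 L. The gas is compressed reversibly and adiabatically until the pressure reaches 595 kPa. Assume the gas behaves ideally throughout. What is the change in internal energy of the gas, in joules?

P₁ = nRT₁/V₁ = 3.13×8.314×340/54.0 = 164 kPa.
Adiabatic: T₂/T₁ = (P₂/P₁)^((γ−1)/γ) ⇒ T₂ = 340×(3.63)^0.400 = 570 K; V₂ = 24.9 L.
For an ideal gas ΔU = nCvΔT with Cv = (3/2)R = 12.5 J/(mol·K).
ΔU = 3.13×12.5×(570−340) = 8960 J.

8960 J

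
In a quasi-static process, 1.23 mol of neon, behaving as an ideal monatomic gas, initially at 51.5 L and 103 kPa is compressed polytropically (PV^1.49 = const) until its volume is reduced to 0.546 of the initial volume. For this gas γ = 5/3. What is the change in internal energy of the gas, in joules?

2750 J

T₁ = P₁V₁/(nR) = 103×51.5/(1.23×8.314) = 519 K.
Polytropic n=1.49: T₂ = T₁(V₁/V₂)^(n−1) = 519×(1.83)^0.49 = 698 K; P₂ = P₁(V₁/V₂)^n = 254 kPa.
For an ideal gas ΔU = nCvΔT with Cv = (3/2)R = 12.5 J/(mol·K).
ΔU = 1.23×12.5×(698−519) = 2750 J.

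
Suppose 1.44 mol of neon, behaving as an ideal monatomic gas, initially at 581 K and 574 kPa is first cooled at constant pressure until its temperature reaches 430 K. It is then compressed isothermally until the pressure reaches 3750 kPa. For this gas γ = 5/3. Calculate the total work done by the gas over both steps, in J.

-11500 J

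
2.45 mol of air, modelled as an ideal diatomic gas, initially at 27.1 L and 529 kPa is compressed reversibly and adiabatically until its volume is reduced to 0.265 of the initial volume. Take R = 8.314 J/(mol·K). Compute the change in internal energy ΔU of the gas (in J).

25100 J

T₁ = P₁V₁/(nR) = 529×27.1/(2.45×8.314) = 704 K.
Adiabatic: TV^(γ−1) = const ⇒ T₂ = 704×(3.77)^0.400 = 1200 K; PV^γ = const ⇒ P₂ = 3400 kPa.
For an ideal gas ΔU = nCvΔT with Cv = (5/2)R = 20.8 J/(mol·K).
ΔU = 2.45×20.8×(1200−704) = 25100 J.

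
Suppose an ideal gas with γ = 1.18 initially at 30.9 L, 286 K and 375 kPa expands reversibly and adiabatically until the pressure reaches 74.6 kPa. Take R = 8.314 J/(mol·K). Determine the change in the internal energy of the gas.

n = P₁V₁/(RT₁) = 375×30.9/(8.314×286) = 4.87 mol.
Adiabatic: T₂/T₁ = (P₂/P₁)^((γ−1)/γ) ⇒ T₂ = 286×(0.199)^0.153 = 224 K; V₂ = 121 L.
For an ideal gas ΔU = nCvΔT with Cv = R/(γ−1) = 46.2 J/(mol·K).
ΔU = 4.87×46.2×(224−286) = -14100 J.

-14100 J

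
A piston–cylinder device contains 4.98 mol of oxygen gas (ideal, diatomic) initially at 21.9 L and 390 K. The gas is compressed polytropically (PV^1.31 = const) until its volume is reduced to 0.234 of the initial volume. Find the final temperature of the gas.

612 K

P₁ = nRT₁/V₁ = 4.98×8.314×390/21.9 = 737 kPa.
Polytropic n=1.31: T₂ = T₁(V₁/V₂)^(n−1) = 390×(4.27)^0.31 = 612 K; P₂ = P₁(V₁/V₂)^n = 4940 kPa.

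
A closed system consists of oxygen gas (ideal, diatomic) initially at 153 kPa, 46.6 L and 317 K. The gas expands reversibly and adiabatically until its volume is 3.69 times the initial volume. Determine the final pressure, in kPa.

24.6 kPa

Adiabatic: TV^(γ−1) = const ⇒ T₂ = 317×(0.271)^0.400 = 188 K; PV^γ = const ⇒ P₂ = 24.6 kPa.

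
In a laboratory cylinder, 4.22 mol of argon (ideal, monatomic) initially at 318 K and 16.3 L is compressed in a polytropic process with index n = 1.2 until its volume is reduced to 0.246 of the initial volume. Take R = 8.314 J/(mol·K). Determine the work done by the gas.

P₁ = nRT₁/V₁ = 4.22×8.314×318/16.3 = 684 kPa.
Polytropic n=1.2: T₂ = T₁(V₁/V₂)^(n−1) = 318×(4.07)^0.20 = 421 K; P₂ = P₁(V₁/V₂)^n = 3680 kPa.
W = (P₁V₁−P₂V₂)/(n−1) = (684×16.3−3680×4.01)/0.20 = -18100 J.

-18100 J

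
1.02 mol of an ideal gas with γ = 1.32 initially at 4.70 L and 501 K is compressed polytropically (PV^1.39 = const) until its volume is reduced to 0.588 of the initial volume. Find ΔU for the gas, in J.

3060 J

P₁ = nRT₁/V₁ = 1.02×8.314×501/4.70 = 904 kPa.
Polytropic n=1.39: T₂ = T₁(V₁/V₂)^(n−1) = 501×(1.70)^0.39 = 616 K; P₂ = P₁(V₁/V₂)^n = 1890 kPa.
For an ideal gas ΔU = nCvΔT with Cv = R/(γ−1) = 26.0 J/(mol·K).
ΔU = 1.02×26.0×(616−501) = 3060 J.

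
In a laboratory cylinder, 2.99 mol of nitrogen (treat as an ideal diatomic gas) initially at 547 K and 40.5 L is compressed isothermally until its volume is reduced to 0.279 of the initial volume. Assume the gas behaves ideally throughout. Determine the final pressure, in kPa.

1200 kPa

P₁ = nRT₁/V₁ = 2.99×8.314×547/40.5 = 336 kPa.
Isothermal: T stays 547 K; PV = const ⇒ V₂ = 11.3 L, P₂ = 1200 kPa.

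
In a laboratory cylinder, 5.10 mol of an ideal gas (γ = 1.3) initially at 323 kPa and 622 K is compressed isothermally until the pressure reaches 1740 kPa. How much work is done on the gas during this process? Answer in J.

44400 J

V₁ = nRT₁/P₁ = 5.10×8.314×622/323 = 81.7 L.
Isothermal: T stays 622 K; PV = const ⇒ V₂ = 15.2 L, P₂ = 1740 kPa.
W = nRT ln(V₂/V₁) = 5.10×8.314×622×ln(0.186) = -44400 J.
Work done on the gas = −W_by = 44400 J.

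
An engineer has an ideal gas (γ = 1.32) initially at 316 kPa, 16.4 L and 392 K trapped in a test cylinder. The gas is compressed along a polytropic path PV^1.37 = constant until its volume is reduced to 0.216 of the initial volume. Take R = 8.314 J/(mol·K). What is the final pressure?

Polytropic n=1.37: T₂ = T₁(V₁/V₂)^(n−1) = 392×(4.63)^0.37 = 691 K; P₂ = P₁(V₁/V₂)^n = 2580 kPa.

2580 kPa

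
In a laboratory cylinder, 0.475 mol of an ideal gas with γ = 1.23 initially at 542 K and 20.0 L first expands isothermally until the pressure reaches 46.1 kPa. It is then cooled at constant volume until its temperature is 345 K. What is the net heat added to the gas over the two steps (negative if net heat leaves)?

-1580 J

P₁ = nRT₁/V₁ = 0.475×8.314×542/20.0 = 107 kPa.
Step 1 — Isothermal: T stays 542 K; PV = const ⇒ V₂ = 46.4 L, P₂ = 46.1 kPa.
ΔU = 0 (ideal gas, T constant).
W = nRT ln(V₂/V₁) = 0.475×8.314×542×ln(2.32) = 1800 J.
Q = ΔU + W = 1800 J.
State after step 1: P = 46.1 kPa, V = 46.4 L, T = 542 K.
Step 2 — Isochoric: V stays 46.4 L; P/T = const ⇒ T₂ = 345 K, P₂ = 29.3 kPa.
W = 0 (no volume change).
ΔU = nCvΔT = 0.475×36.1×(345−542) = -3380 J.
Q = ΔU = -3380 J.
Net over both steps: W = 1800 J, Q = -1580 J, ΔU = -3380 J.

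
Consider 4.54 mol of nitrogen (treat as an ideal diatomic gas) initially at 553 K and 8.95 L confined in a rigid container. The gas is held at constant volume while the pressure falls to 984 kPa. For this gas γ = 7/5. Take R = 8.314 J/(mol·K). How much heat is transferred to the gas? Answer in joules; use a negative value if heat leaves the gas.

P₁ = nRT₁/V₁ = 4.54×8.314×553/8.95 = 2330 kPa.
Isochoric: V stays 8.95 L; P/T = const ⇒ T₂ = 233 K, P₂ = 984 kPa.
W = 0 (no volume change).
ΔU = nCvΔT = 4.54×20.8×(233−553) = -30200 J.
Q = ΔU = -30200 J.

-30200 J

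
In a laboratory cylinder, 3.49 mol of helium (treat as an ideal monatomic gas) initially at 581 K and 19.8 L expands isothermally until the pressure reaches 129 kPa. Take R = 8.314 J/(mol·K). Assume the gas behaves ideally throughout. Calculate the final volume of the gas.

131 L

P₁ = nRT₁/V₁ = 3.49×8.314×581/19.8 = 851 kPa.
Isothermal: T stays 581 K; PV = const ⇒ V₂ = 131 L, P₂ = 129 kPa.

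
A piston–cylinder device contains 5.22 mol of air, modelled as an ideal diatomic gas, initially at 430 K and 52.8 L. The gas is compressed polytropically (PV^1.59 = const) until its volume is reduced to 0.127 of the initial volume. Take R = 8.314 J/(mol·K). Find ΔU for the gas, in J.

111000 J

P₁ = nRT₁/V₁ = 5.22×8.314×430/52.8 = 353 kPa.
Polytropic n=1.59: T₂ = T₁(V₁/V₂)^(n−1) = 430×(7.87)^0.59 = 1450 K; P₂ = P₁(V₁/V₂)^n = 9400 kPa.
For an ideal gas ΔU = nCvΔT with Cv = (5/2)R = 20.8 J/(mol·K).
ΔU = 5.22×20.8×(1450−430) = 111000 J.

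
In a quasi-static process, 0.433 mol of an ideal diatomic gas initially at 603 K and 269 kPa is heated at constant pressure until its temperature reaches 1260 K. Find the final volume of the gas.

V₁ = nRT₁/P₁ = 0.433×8.314×603/269 = 8.07 L.
Isobaric: P stays 269 kPa; V/T = const ⇒ T₂ = 1260 K, V₂ = 16.9 L.

16.9 L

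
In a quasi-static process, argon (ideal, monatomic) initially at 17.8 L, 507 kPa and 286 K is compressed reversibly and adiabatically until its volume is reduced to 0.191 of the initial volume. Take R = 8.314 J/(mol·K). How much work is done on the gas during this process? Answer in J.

27300 J

n = P₁V₁/(RT₁) = 507×17.8/(8.314×286) = 3.80 mol.
Adiabatic: TV^(γ−1) = const ⇒ T₂ = 286×(5.24)^0.667 = 862 K; PV^γ = const ⇒ P₂ = 8000 kPa.
ΔU = nCvΔT = 3.80×12.5×(862−286) = 27300 J.
Q = 0 for an adiabatic process, so W = −ΔU = -27300 J.
Work done on the gas = −W_by = 27300 J.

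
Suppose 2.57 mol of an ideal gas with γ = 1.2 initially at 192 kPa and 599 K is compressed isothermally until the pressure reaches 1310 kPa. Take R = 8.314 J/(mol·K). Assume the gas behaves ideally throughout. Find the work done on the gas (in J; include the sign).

24600 J

V₁ = nRT₁/P₁ = 2.57×8.314×599/192 = 66.7 L.
Isothermal: T stays 599 K; PV = const ⇒ V₂ = 9.77 L, P₂ = 1310 kPa.
W = nRT ln(V₂/V₁) = 2.57×8.314×599×ln(0.147) = -24600 J.
Work done on the gas = −W_by = 24600 J.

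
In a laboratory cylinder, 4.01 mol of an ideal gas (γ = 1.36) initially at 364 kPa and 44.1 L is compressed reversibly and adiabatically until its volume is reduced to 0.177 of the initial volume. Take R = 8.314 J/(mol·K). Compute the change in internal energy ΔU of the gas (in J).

38600 J

T₁ = P₁V₁/(nR) = 364×44.1/(4.01×8.314) = 481 K.
Adiabatic: TV^(γ−1) = const ⇒ T₂ = 481×(5.65)^0.360 = 898 K; PV^γ = const ⇒ P₂ = 3840 kPa.
For an ideal gas ΔU = nCvΔT with Cv = R/(γ−1) = 23.1 J/(mol·K).
ΔU = 4.01×23.1×(898−481) = 38600 J.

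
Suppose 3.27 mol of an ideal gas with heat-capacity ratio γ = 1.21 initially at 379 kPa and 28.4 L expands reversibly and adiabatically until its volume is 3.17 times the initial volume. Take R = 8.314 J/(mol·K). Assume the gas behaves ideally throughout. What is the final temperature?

311 K

T₁ = P₁V₁/(nR) = 379×28.4/(3.27×8.314) = 396 K.
Adiabatic: TV^(γ−1) = const ⇒ T₂ = 396×(0.315)^0.210 = 311 K; PV^γ = const ⇒ P₂ = 93.8 kPa.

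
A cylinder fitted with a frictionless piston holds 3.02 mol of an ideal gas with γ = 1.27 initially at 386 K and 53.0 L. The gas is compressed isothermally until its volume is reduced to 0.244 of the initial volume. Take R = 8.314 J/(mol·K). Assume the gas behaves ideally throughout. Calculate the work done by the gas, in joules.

P₁ = nRT₁/V₁ = 3.02×8.314×386/53.0 = 183 kPa.
Isothermal: T stays 386 K; PV = const ⇒ V₂ = 12.9 L, P₂ = 749 kPa.
W = nRT ln(V₂/V₁) = 3.02×8.314×386×ln(0.244) = -13700 J.

-13700 J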